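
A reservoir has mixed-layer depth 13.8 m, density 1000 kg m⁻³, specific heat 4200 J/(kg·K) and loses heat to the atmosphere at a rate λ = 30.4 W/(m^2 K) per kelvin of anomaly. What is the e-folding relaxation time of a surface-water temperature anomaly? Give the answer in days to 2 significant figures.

22 days

Areal heat capacity C = ρ c_p D = 1000 × 4200 × 13.8 = 5.80×10^7 J/(m^2 K).
Relaxation time τ = C / λ = 5.80×10^7 / 30.4 = 1.91×10^6 s.
In days: 1.91×10^6 s / (86400 s/day) = 22.1 days.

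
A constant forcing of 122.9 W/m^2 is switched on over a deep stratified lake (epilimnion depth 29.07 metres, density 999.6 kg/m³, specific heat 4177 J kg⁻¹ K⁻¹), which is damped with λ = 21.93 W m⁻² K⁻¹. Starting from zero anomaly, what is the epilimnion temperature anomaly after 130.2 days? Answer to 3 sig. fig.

Areal heat capacity C = ρ c_p D = 999.6 × 4177 × 29.07 = 1.21×10^8 J/(m²·K).
τ = C / λ = 1.21×10^8 / 21.93 = 5.53×10^6 s.
Equilibrium anomaly ΔT_eq = F / λ = 122.9 / 21.93 = 5.60 K.
t = 130.2 days = 1.12×10^7 s, so t/τ = 2.03.
ΔT(t) = ΔT_eq (1 − e^(−t/τ)) = 5.60 × (1 − e^−2.03) = 4.87 K.

4.87 K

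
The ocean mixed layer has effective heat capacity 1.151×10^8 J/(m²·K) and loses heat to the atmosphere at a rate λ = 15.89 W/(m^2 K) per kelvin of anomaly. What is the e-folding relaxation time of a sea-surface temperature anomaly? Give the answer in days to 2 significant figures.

84 days

Areal heat capacity C = 1.151×10^8 J/(m²·K) (given).
Relaxation time τ = C / λ = 1.15×10^8 / 15.89 = 7.24×10^6 s.
In days: 7.24×10^6 s / (86400 s/day) = 83.8 days.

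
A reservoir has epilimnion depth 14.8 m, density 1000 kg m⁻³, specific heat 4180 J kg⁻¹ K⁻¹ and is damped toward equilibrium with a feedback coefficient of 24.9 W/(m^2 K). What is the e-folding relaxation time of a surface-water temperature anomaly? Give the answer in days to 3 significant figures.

28.8 days

Areal heat capacity C = ρ c_p D = 1000 × 4180 × 14.8 = 6.19×10^7 J m⁻² K⁻¹.
Relaxation time τ = C / λ = 6.19×10^7 / 24.9 = 2.48×10^6 s.
In days: 2.48×10^6 s / (86400 s/day) = 28.8 days.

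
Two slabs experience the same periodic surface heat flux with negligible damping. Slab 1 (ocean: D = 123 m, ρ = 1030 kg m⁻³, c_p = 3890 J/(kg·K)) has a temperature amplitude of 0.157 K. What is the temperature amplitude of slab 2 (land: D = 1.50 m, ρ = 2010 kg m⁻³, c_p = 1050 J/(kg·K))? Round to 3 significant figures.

C_ocean = 4.93×10^8 J/(m²·K); C_land = 3.17×10^6 J/(m²·K).
A ∝ 1/C ⇒ A_land = A_ocean × C_ocean/C_land = 0.157 × 156 = 24.4 K.

24.4 K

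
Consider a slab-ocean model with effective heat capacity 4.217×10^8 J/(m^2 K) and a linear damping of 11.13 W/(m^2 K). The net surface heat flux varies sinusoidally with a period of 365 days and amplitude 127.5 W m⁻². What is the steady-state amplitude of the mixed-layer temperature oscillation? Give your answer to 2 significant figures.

1.5 K

Areal heat capacity C = 4.217×10^8 J/(m^2 K) (given).
Angular frequency ω = 2π / T = 2π / 3.15×10^7 s = 1.99×10^-7 s⁻¹.
√((Cω)² + λ²) = √((84.0)² + 11.13²) = 84.8 W/(m²·K).
Amplitude A = F₀ / √((Cω)²+λ²) = 127.5 / 84.8 = 1.50 K.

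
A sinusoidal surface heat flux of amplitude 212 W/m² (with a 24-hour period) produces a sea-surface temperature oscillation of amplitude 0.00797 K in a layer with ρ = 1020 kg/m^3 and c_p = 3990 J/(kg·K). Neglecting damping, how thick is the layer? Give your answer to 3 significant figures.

ω = 2π / 86400 s = 7.27×10^-5 s⁻¹.
Required C = F₀ / (A ω) = 212 / (0.00797 × 7.27×10^-5) = 3.66×10^8 J/(m²·K).
D = C / (ρ c_p) = 3.66×10^8 / (1020 × 3990) = 89.9 m.

89.9 m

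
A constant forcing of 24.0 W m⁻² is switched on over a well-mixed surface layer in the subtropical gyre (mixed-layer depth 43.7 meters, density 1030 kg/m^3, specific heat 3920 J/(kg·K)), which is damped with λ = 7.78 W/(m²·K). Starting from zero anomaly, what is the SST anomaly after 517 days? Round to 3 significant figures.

Areal heat capacity C = ρ c_p D = 1030 × 3920 × 43.7 = 1.76×10^8 J m⁻² K⁻¹.
τ = C / λ = 1.76×10^8 / 7.78 = 2.27×10^7 s.
Equilibrium anomaly ΔT_eq = F / λ = 24.0 / 7.78 = 3.08 K.
t = 517 days = 4.47×10^7 s, so t/τ = 1.97.
ΔT(t) = ΔT_eq (1 − e^(−t/τ)) = 3.08 × (1 − e^−1.97) = 2.65 K.

2.65 K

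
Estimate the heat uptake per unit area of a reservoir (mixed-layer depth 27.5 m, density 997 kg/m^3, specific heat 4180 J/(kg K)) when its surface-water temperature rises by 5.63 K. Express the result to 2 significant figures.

Areal heat capacity C = ρ c_p D = 997 × 4180 × 27.5 = 1.15×10^8 J/(m^2 K).
ΔQ = C ΔT = 1.15×10^8 × 5.63 = 6.45×10^8 J/m².

6.5×10^8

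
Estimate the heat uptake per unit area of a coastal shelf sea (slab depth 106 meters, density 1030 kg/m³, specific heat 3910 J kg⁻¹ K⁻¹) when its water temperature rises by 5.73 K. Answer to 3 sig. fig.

Areal heat capacity C = ρ c_p D = 1030 × 3910 × 106 = 4.27×10^8 J m⁻² K⁻¹.
ΔQ = C ΔT = 4.27×10^8 × 5.73 = 2.45×10^9 J/m².

2.45×10^9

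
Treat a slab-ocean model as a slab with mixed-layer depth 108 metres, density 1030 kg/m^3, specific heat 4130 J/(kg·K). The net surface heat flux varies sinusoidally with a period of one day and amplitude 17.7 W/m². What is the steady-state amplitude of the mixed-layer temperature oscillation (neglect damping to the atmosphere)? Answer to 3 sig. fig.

Areal heat capacity C = ρ c_p D = 1030 × 4130 × 108 = 4.59×10^8 J m⁻² K⁻¹.
Angular frequency ω = 2π / T = 2π / 86400 s = 7.27×10^-5 s⁻¹.
Cω = 4.59×10^8 × 7.27×10^-5 = 33400 W/(m²·K).
Amplitude A = F₀ / (Cω) = 17.7 / 33400 = 5.30×10^-4 K.

5.30×10^-4 K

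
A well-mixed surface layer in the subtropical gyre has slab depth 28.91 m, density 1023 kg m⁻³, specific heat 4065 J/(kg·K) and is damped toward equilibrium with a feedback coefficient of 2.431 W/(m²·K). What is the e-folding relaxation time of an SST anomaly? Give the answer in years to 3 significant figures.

1.57 years

Areal heat capacity C = ρ c_p D = 1023 × 4065 × 28.91 = 1.20×10^8 J m⁻² K⁻¹.
Relaxation time τ = C / λ = 1.20×10^8 / 2.431 = 4.95×10^7 s.
In years: 4.95×10^7 s / (3.156×10^7 s/year) = 1.57 years.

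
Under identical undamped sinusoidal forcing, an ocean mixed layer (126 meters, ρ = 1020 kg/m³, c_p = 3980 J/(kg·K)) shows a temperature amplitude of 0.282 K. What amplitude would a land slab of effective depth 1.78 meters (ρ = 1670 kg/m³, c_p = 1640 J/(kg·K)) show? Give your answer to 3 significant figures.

29.6 K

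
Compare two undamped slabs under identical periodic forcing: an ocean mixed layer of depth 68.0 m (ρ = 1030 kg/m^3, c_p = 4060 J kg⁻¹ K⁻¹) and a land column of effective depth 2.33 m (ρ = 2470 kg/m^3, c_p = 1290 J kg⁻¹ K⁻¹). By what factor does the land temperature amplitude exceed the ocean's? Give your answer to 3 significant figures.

38.3

C_ocean = 1030 × 4060 × 68.0 = 2.84×10^8 J/(m²·K).
C_land = 2470 × 1290 × 2.33 = 7.42×10^6 J/(m²·K).
Undamped amplitude ∝ 1/C, so A_land/A_ocean = C_ocean/C_land = 38.3.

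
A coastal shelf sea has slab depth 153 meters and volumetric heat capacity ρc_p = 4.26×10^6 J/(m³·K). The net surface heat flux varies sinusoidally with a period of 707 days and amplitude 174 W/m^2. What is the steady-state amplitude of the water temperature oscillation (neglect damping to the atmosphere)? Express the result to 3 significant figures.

2.60 K

Areal heat capacity C = ρc_p × D = 4.26×10^6 × 153 = 6.52×10^8 J/(m^2 K).
Angular frequency ω = 2π / T = 2π / 6.11×10^7 s = 1.03×10^-7 s⁻¹.
Cω = 6.52×10^8 × 1.03×10^-7 = 67.0 W/(m²·K).
Amplitude A = F₀ / (Cω) = 174 / 67.0 = 2.60 K.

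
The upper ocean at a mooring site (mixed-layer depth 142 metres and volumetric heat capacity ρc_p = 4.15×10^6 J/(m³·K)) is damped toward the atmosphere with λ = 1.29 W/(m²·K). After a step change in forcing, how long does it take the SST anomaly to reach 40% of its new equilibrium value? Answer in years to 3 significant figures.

Areal heat capacity C = ρc_p × D = 4.15×10^6 × 142 = 5.89×10^8 J/(m^2 K).
τ = C / λ = 5.89×10^8 / 1.29 = 4.57×10^8 s.
Fraction reached: 1 − e^(−t/τ) = 0.40 ⇒ t = −τ ln(1 − 0.40) = τ × 0.511.
t = 2.33×10^8 s = 7.39 years.

7.39 years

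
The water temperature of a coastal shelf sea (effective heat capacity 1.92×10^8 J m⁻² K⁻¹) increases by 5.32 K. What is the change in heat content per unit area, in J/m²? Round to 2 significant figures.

1.0×10^9

Areal heat capacity C = 1.92×10^8 J m⁻² K⁻¹ (given).
ΔQ = C ΔT = 1.92×10^8 × 5.32 = 1.02×10^9 J/m².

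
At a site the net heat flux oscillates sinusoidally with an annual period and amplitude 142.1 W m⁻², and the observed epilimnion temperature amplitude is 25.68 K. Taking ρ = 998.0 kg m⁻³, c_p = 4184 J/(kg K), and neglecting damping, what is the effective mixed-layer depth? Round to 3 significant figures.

6.65 m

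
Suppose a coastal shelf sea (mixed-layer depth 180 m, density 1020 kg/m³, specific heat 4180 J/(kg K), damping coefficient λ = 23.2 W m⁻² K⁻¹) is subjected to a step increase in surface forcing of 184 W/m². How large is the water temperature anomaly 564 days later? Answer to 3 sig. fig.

6.11 K

Areal heat capacity C = ρ c_p D = 1020 × 4180 × 180 = 7.67×10^8 J/(m²·K).
τ = C / λ = 7.67×10^8 / 23.2 = 3.31×10^7 s.
Equilibrium anomaly ΔT_eq = F / λ = 184 / 23.2 = 7.93 K.
t = 564 days = 4.87×10^7 s, so t/τ = 1.47.
ΔT(t) = ΔT_eq (1 − e^(−t/τ)) = 7.93 × (1 − e^−1.47) = 6.11 K.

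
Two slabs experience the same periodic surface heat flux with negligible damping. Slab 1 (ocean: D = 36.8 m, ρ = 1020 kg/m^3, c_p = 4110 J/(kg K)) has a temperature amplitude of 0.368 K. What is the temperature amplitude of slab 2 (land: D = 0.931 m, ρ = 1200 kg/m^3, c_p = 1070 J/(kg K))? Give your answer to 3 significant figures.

47.5 K

C_ocean = 1.54×10^8 J/(m²·K); C_land = 1.20×10^6 J/(m²·K).
A ∝ 1/C ⇒ A_land = A_ocean × C_ocean/C_land = 0.368 × 129 = 47.5 K.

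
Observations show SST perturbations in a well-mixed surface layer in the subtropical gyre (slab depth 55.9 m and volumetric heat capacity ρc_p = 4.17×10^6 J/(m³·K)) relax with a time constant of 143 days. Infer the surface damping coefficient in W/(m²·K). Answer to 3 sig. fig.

Areal heat capacity C = ρc_p × D = 4.17×10^6 × 55.9 = 2.33×10^8 J m⁻² K⁻¹.
τ = 143 days = 1.24×10^7 s.
λ = C / τ = 2.33×10^8 / 1.24×10^7 = 18.9 W/(m²·K).

18.9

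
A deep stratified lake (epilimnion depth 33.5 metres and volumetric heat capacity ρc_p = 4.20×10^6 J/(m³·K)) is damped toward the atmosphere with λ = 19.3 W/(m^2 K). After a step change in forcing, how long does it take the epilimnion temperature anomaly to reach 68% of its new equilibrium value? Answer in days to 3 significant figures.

96.1 days

Areal heat capacity C = ρc_p × D = 4.20×10^6 × 33.5 = 1.41×10^8 J/(m²·K).
τ = C / λ = 1.41×10^8 / 19.3 = 7.29×10^6 s.
Fraction reached: 1 − e^(−t/τ) = 0.68 ⇒ t = −τ ln(1 − 0.68) = τ × 1.14.
t = 8.31×10^6 s = 96.1 days.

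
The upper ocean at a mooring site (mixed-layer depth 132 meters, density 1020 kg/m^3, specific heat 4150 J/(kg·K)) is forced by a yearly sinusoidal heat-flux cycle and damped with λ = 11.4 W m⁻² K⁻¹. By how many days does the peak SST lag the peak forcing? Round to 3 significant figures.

Areal heat capacity C = ρ c_p D = 1020 × 4150 × 132 = 5.59×10^8 J m⁻² K⁻¹.
ω = 2π / 3.15×10^7 s = 1.99×10^-7 s⁻¹.
Phase lag φ = arctan(Cω/λ) = arctan(111/11.4) = 1.47 rad.
Time lag = φ / ω = 1.47 / 1.99×10^-7 = 7.37×10^6 s = 85.3 days.

85.3 days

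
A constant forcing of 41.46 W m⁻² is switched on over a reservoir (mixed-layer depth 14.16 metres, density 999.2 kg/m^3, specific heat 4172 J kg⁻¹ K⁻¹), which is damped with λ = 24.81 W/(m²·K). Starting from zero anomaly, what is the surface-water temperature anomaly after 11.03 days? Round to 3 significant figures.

Areal heat capacity C = ρ c_p D = 999.2 × 4172 × 14.16 = 5.90×10^7 J m⁻² K⁻¹.
τ = C / λ = 5.90×10^7 / 24.81 = 2.38×10^6 s.
Equilibrium anomaly ΔT_eq = F / λ = 41.46 / 24.81 = 1.67 K.
t = 11.03 days = 9.53×10^5 s, so t/τ = 0.401.
ΔT(t) = ΔT_eq (1 − e^(−t/τ)) = 1.67 × (1 − e^−0.401) = 0.552 K.

0.552 K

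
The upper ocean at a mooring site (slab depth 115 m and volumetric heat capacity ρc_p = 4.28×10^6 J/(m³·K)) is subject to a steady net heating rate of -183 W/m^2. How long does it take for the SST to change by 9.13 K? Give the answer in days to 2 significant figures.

Areal heat capacity C = ρc_p × D = 4.28×10^6 × 115 = 4.92×10^8 J/(m²·K).
Time required: Δt = C ΔT / F = 4.92×10^8 × -9.13 / -183 = 2.46×10^7 s.
In days: 2.46×10^7 s / (86400 s/day) = 284 days.

280 days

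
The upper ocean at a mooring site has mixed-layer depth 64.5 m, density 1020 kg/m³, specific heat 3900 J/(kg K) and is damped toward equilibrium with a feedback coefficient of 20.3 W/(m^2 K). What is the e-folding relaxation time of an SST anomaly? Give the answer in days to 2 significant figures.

Areal heat capacity C = ρ c_p D = 1020 × 3900 × 64.5 = 2.57×10^8 J/(m^2 K).
Relaxation time τ = C / λ = 2.57×10^8 / 20.3 = 1.26×10^7 s.
In days: 1.26×10^7 s / (86400 s/day) = 146 days.

150 days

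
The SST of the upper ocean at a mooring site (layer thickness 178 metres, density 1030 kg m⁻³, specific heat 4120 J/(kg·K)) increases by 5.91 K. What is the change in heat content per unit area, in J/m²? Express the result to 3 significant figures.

Areal heat capacity C = ρ c_p D = 1030 × 4120 × 178 = 7.55×10^8 J/(m^2 K).
ΔQ = C ΔT = 7.55×10^8 × 5.91 = 4.46×10^9 J/m².

4.46×10^9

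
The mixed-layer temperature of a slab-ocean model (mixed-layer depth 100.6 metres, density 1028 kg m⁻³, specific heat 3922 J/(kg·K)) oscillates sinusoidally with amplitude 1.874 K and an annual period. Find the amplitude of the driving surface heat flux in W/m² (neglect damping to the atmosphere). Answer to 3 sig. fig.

Areal heat capacity C = ρ c_p D = 1028 × 3922 × 100.6 = 4.06×10^8 J m⁻² K⁻¹.
ω = 2π / 3.15×10^7 s = 1.99×10^-7 s⁻¹.
Cω = 4.06×10^8 × 1.99×10^-7 = 80.8 W/(m²·K).
F₀ = A × Cω = 1.874 × 80.8 = 151 W/m².

151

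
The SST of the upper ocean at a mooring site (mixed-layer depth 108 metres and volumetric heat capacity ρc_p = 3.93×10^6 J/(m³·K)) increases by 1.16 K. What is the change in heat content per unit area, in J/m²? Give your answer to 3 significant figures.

4.92×10^8

Areal heat capacity C = ρc_p × D = 3.93×10^6 × 108 = 4.24×10^8 J/(m^2 K).
ΔQ = C ΔT = 4.24×10^8 × 1.16 = 4.92×10^8 J/m².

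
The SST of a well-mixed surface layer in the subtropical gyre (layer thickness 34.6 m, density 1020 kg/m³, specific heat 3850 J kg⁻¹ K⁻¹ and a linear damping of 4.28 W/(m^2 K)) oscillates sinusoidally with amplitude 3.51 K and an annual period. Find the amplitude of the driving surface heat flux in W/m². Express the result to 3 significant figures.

96.2

Areal heat capacity C = ρ c_p D = 1020 × 3850 × 34.6 = 1.36×10^8 J m⁻² K⁻¹.
ω = 2π / 3.15×10^7 s = 1.99×10^-7 s⁻¹.
√((Cω)² + λ²) = √((27.1)² + 4.28²) = 27.4 W/(m²·K).
F₀ = A × √((Cω)²+λ²) = 3.51 × 27.4 = 96.2 W/m².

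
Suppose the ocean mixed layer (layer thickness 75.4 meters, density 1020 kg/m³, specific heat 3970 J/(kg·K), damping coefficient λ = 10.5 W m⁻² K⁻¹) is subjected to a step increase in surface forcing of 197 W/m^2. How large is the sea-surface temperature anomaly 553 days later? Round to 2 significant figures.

15 K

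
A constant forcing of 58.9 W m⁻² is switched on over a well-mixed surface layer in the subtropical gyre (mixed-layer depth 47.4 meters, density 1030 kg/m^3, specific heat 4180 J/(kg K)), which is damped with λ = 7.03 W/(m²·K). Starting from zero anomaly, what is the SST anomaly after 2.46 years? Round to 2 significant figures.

Areal heat capacity C = ρ c_p D = 1030 × 4180 × 47.4 = 2.04×10^8 J m⁻² K⁻¹.
τ = C / λ = 2.04×10^8 / 7.03 = 2.90×10^7 s.
Equilibrium anomaly ΔT_eq = F / λ = 58.9 / 7.03 = 8.38 K.
t = 2.46 years = 7.76×10^7 s, so t/τ = 2.67.
ΔT(t) = ΔT_eq (1 − e^(−t/τ)) = 8.38 × (1 − e^−2.67) = 7.80 K.

7.8 K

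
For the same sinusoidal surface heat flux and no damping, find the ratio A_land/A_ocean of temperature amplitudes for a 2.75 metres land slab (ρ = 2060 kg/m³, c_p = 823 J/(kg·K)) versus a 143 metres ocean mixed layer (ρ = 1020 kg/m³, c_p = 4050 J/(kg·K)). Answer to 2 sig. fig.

C_ocean = 1020 × 4050 × 143 = 5.91×10^8 J/(m²·K).
C_land = 2060 × 823 × 2.75 = 4.66×10^6 J/(m²·K).
Undamped amplitude ∝ 1/C, so A_land/A_ocean = C_ocean/C_land = 127.

130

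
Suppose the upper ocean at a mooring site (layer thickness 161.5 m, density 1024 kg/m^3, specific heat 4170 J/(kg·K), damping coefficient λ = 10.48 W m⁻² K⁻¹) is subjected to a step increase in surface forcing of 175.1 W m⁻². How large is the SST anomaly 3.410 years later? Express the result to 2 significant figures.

Areal heat capacity C = ρ c_p D = 1024 × 4170 × 161.5 = 6.90×10^8 J/(m^2 K).
τ = C / λ = 6.90×10^8 / 10.48 = 6.58×10^7 s.
Equilibrium anomaly ΔT_eq = F / λ = 175.1 / 10.48 = 16.7 K.
t = 3.410 years = 1.08×10^8 s, so t/τ = 1.64.
ΔT(t) = ΔT_eq (1 − e^(−t/τ)) = 16.7 × (1 − e^−1.64) = 13.5 K.

13 K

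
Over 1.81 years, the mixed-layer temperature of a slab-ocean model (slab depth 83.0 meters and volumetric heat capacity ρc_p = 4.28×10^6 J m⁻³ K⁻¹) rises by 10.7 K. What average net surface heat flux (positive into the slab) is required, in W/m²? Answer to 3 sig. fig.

66.5

Areal heat capacity C = ρc_p × D = 4.28×10^6 × 83.0 = 3.55×10^8 J/(m²·K).
Required heat per unit area: Q = C ΔT = 3.55×10^8 × 10.7 = 3.80×10^9 J/m².
Flux F = Q / Δt = 3.80×10^9 / 5.71×10^7 s = 66.5 W/m².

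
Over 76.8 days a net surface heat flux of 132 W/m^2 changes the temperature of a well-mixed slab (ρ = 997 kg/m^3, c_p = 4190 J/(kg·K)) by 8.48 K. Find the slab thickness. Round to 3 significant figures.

24.7 m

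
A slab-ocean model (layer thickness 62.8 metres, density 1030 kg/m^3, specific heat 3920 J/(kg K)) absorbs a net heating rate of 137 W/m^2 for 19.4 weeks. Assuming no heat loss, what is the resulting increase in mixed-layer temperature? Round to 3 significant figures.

6.34 K

Areal heat capacity C = ρ c_p D = 1030 × 3920 × 62.8 = 2.54×10^8 J/(m²·K).
Net heat input Q = F Δt = 137 × (19.4 weeks × 6.048×10^5 s/week) = 1.61×10^9 J/m².
ΔT = Q / C = 1.61×10^9 / 2.54×10^8 = 6.34 K.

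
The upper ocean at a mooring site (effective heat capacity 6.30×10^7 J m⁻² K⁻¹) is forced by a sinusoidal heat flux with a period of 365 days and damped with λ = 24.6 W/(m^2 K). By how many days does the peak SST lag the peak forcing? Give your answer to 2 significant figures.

Areal heat capacity C = 6.30×10^7 J m⁻² K⁻¹ (given).
ω = 2π / 3.15×10^7 s = 1.99×10^-7 s⁻¹.
Phase lag φ = arctan(Cω/λ) = arctan(12.6/24.6) = 0.472 rad.
Time lag = φ / ω = 0.472 / 1.99×10^-7 = 2.37×10^6 s = 27.4 days.

27 days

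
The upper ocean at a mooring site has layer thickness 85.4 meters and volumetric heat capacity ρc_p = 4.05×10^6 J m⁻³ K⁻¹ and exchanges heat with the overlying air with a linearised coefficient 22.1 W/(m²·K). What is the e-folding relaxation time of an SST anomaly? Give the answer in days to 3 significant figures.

Areal heat capacity C = ρc_p × D = 4.05×10^6 × 85.4 = 3.46×10^8 J/(m²·K).
Relaxation time τ = C / λ = 3.46×10^8 / 22.1 = 1.57×10^7 s.
In days: 1.57×10^7 s / (86400 s/day) = 181 days.

181 days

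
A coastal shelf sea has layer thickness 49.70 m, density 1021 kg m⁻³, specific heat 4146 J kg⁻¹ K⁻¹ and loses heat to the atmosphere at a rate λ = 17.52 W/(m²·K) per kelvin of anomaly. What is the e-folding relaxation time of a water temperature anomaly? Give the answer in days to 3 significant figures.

139 days

Areal heat capacity C = ρ c_p D = 1021 × 4146 × 49.70 = 2.10×10^8 J/(m²·K).
Relaxation time τ = C / λ = 2.10×10^8 / 17.52 = 1.20×10^7 s.
In days: 1.20×10^7 s / (86400 s/day) = 139 days.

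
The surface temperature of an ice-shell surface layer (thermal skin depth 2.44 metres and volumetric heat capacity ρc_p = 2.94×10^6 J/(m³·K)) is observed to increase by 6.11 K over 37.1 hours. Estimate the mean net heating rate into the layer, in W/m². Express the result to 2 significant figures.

Areal heat capacity C = ρc_p × D = 2.94×10^6 × 2.44 = 7.17×10^6 J m⁻² K⁻¹.
Required heat per unit area: Q = C ΔT = 7.17×10^6 × 6.11 = 4.38×10^7 J/m².
Flux F = Q / Δt = 4.38×10^7 / 1.34×10^5 s = 328 W/m².

330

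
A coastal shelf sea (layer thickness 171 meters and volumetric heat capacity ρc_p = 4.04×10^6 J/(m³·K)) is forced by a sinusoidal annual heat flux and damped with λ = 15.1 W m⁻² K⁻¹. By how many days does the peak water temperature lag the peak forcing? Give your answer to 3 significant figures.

Areal heat capacity C = ρc_p × D = 4.04×10^6 × 171 = 6.91×10^8 J m⁻² K⁻¹.
ω = 2π / 3.15×10^7 s = 1.99×10^-7 s⁻¹.
Phase lag φ = arctan(Cω/λ) = arctan(138/15.1) = 1.46 rad.
Time lag = φ / ω = 1.46 / 1.99×10^-7 = 7.34×10^6 s = 84.9 days.

84.9 days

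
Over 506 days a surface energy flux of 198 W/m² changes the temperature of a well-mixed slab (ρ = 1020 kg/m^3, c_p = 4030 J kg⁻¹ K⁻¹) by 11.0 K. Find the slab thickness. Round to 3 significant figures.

191 m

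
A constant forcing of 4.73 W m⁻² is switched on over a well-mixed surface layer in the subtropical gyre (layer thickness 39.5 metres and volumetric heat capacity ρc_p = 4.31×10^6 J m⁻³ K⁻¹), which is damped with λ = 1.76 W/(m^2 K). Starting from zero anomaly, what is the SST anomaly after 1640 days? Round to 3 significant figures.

Areal heat capacity C = ρc_p × D = 4.31×10^6 × 39.5 = 1.70×10^8 J/(m^2 K).
τ = C / λ = 1.70×10^8 / 1.76 = 9.67×10^7 s.
Equilibrium anomaly ΔT_eq = F / λ = 4.73 / 1.76 = 2.69 K.
t = 1640 days = 1.42×10^8 s, so t/τ = 1.46.
ΔT(t) = ΔT_eq (1 − e^(−t/τ)) = 2.69 × (1 − e^−1.46) = 2.07 K.

2.07 K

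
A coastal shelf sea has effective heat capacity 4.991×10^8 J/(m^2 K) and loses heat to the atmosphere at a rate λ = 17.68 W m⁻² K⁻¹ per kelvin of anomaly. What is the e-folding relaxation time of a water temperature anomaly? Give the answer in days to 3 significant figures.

Areal heat capacity C = 4.991×10^8 J/(m^2 K) (given).
Relaxation time τ = C / λ = 4.99×10^8 / 17.68 = 2.82×10^7 s.
In days: 2.82×10^7 s / (86400 s/day) = 327 days.

327 days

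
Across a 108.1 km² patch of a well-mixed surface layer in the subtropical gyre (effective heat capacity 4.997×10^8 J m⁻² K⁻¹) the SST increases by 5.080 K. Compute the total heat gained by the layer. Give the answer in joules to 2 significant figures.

2.7×10^17 J

Areal heat capacity C = 4.997×10^8 J m⁻² K⁻¹ (given).
Heat per unit area: q = C ΔT = 5.00×10^8 × 5.080 = 2.54×10^9 J/m².
Total heat: Q = q × A = 2.54×10^9 × (108.1 × 10⁶ m²) = 2.74×10^17 J.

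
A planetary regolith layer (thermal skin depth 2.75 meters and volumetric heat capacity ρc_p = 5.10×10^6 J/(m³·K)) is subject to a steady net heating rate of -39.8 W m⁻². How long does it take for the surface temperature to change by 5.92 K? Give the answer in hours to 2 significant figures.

Areal heat capacity C = ρc_p × D = 5.10×10^6 × 2.75 = 1.40×10^7 J m⁻² K⁻¹.
Time required: Δt = C ΔT / F = 1.40×10^7 × -5.92 / -39.8 = 2.09×10^6 s.
In hours: 2.09×10^6 s / (3600 s/hour) = 579 hours.

580 hours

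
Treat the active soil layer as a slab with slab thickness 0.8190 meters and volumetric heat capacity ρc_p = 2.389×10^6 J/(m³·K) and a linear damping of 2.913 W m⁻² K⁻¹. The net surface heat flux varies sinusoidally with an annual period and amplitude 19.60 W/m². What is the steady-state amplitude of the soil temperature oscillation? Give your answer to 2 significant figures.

6.7 K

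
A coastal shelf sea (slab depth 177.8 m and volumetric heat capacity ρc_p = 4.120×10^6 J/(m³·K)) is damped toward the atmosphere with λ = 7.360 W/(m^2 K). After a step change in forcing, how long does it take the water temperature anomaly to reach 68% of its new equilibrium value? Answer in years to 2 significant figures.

3.6 years

Areal heat capacity C = ρc_p × D = 4.120×10^6 × 177.8 = 7.33×10^8 J m⁻² K⁻¹.
τ = C / λ = 7.33×10^8 / 7.360 = 9.95×10^7 s.
Fraction reached: 1 − e^(−t/τ) = 0.68 ⇒ t = −τ ln(1 − 0.68) = τ × 1.14.
t = 1.13×10^8 s = 3.59 years.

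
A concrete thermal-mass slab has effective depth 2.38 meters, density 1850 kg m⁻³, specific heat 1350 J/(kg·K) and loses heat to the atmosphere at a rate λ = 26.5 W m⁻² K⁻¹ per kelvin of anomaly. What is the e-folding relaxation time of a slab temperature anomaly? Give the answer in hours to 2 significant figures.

62 hours

Areal heat capacity C = ρ c_p D = 1850 × 1350 × 2.38 = 5.94×10^6 J/(m^2 K).
Relaxation time τ = C / λ = 5.94×10^6 / 26.5 = 2.24×10^5 s.
In hours: 2.24×10^5 s / (3600 s/hour) = 62.3 hours.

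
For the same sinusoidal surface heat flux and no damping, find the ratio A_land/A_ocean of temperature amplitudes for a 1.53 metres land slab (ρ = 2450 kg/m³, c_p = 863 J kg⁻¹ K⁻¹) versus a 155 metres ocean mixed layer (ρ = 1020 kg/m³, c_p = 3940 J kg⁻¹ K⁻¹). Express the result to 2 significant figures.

190

C_ocean = 1020 × 3940 × 155 = 6.23×10^8 J/(m²·K).
C_land = 2450 × 863 × 1.53 = 3.23×10^6 J/(m²·K).
Undamped amplitude ∝ 1/C, so A_land/A_ocean = C_ocean/C_land = 193.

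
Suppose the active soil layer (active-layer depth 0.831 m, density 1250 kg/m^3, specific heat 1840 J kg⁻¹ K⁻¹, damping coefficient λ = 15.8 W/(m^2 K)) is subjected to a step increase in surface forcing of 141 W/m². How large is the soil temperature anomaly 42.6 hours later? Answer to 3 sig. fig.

Areal heat capacity C = ρ c_p D = 1250 × 1840 × 0.831 = 1.91×10^6 J/(m²·K).
τ = C / λ = 1.91×10^6 / 15.8 = 1.21×10^5 s.
Equilibrium anomaly ΔT_eq = F / λ = 141 / 15.8 = 8.92 K.
t = 42.6 hours = 1.53×10^5 s, so t/τ = 1.27.
ΔT(t) = ΔT_eq (1 − e^(−t/τ)) = 8.92 × (1 − e^−1.27) = 6.41 K.

6.41 K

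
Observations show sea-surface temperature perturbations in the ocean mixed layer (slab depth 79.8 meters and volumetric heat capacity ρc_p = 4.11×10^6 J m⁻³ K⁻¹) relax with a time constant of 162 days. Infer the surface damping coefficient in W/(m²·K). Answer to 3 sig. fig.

23.4

Areal heat capacity C = ρc_p × D = 4.11×10^6 × 79.8 = 3.28×10^8 J/(m²·K).
τ = 162 days = 1.40×10^7 s.
λ = C / τ = 3.28×10^8 / 1.40×10^7 = 23.4 W/(m²·K).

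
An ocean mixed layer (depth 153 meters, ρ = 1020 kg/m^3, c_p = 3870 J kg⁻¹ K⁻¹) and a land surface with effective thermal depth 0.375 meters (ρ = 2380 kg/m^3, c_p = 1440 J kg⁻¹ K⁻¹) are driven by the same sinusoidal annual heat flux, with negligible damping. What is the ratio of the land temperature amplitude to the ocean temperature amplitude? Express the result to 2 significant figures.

C_ocean = 1020 × 3870 × 153 = 6.04×10^8 J/(m²·K).
C_land = 2380 × 1440 × 0.375 = 1.29×10^6 J/(m²·K).
Undamped amplitude ∝ 1/C, so A_land/A_ocean = C_ocean/C_land = 470.

470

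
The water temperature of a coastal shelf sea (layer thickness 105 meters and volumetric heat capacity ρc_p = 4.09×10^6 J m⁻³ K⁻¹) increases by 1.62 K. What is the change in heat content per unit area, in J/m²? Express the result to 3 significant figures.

Areal heat capacity C = ρc_p × D = 4.09×10^6 × 105 = 4.29×10^8 J/(m^2 K).
ΔQ = C ΔT = 4.29×10^8 × 1.62 = 6.96×10^8 J/m².

6.96×10^8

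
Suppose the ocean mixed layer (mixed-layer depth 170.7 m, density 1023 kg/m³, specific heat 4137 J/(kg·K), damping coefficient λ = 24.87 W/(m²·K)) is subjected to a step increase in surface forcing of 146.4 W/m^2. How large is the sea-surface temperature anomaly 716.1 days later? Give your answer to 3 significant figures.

5.19 K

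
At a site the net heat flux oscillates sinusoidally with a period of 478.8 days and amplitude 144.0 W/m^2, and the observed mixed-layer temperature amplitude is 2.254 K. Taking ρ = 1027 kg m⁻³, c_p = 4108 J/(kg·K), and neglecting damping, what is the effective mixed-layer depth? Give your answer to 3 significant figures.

ω = 2π / 4.14×10^7 s = 1.52×10^-7 s⁻¹.
Required C = F₀ / (A ω) = 144.0 / (2.254 × 1.52×10^-7) = 4.21×10^8 J/(m²·K).
D = C / (ρ c_p) = 4.21×10^8 / (1027 × 4108) = 99.7 m.

99.7 m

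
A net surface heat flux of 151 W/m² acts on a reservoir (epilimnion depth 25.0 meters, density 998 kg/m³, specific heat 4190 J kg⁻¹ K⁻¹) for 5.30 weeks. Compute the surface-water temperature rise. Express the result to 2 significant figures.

4.6 K

Areal heat capacity C = ρ c_p D = 998 × 4190 × 25.0 = 1.05×10^8 J/(m²·K).
Net heat input Q = F Δt = 151 × (5.30 weeks × 6.048×10^5 s/week) = 4.84×10^8 J/m².
ΔT = Q / C = 4.84×10^8 / 1.05×10^8 = 4.63 K.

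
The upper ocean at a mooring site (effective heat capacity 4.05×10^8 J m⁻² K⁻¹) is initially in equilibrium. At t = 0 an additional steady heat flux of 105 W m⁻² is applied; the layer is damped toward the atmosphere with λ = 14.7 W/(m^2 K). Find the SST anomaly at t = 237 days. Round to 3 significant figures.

Areal heat capacity C = 4.05×10^8 J m⁻² K⁻¹ (given).
τ = C / λ = 4.05×10^8 / 14.7 = 2.76×10^7 s.
Equilibrium anomaly ΔT_eq = F / λ = 105 / 14.7 = 7.14 K.
t = 237 days = 2.05×10^7 s, so t/τ = 0.743.
ΔT(t) = ΔT_eq (1 − e^(−t/τ)) = 7.14 × (1 − e^−0.743) = 3.75 K.

3.75 K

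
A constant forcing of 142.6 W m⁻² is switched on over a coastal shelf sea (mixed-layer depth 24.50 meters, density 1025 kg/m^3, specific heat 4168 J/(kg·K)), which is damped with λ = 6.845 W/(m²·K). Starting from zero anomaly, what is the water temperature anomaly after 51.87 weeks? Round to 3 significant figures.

Areal heat capacity C = ρ c_p D = 1025 × 4168 × 24.50 = 1.05×10^8 J m⁻² K⁻¹.
τ = C / λ = 1.05×10^8 / 6.845 = 1.53×10^7 s.
Equilibrium anomaly ΔT_eq = F / λ = 142.6 / 6.845 = 20.8 K.
t = 51.87 weeks = 3.14×10^7 s, so t/τ = 2.05.
ΔT(t) = ΔT_eq (1 − e^(−t/τ)) = 20.8 × (1 − e^−2.05) = 18.2 K.

18.2 K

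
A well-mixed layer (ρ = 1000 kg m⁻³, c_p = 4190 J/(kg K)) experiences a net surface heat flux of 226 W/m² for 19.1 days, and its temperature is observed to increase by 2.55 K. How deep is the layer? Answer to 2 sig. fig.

Heat input Q = F Δt = 226 × 1.65×10^6 s = 3.73×10^8 J/m².
Required areal heat capacity C = Q / ΔT = 1.46×10^8 J/(m²·K).
Depth D = C / (ρ c_p) = 1.46×10^8 / (1000 × 4190) = 34.9 m.

35 m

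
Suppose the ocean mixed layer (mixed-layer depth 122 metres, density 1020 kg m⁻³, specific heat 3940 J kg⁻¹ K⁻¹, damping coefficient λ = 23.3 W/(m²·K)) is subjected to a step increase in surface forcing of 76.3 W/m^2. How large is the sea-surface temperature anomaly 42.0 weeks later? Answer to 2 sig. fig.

Areal heat capacity C = ρ c_p D = 1020 × 3940 × 122 = 4.90×10^8 J/(m^2 K).
τ = C / λ = 4.90×10^8 / 23.3 = 2.10×10^7 s.
Equilibrium anomaly ΔT_eq = F / λ = 76.3 / 23.3 = 3.27 K.
t = 42.0 weeks = 2.54×10^7 s, so t/τ = 1.21.
ΔT(t) = ΔT_eq (1 − e^(−t/τ)) = 3.27 × (1 − e^−1.21) = 2.30 K.

2.3 K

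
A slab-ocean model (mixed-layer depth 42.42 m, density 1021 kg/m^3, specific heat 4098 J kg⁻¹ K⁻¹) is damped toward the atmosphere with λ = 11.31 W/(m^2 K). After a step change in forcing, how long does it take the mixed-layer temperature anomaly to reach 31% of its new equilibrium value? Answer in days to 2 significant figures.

Areal heat capacity C = ρ c_p D = 1021 × 4098 × 42.42 = 1.77×10^8 J m⁻² K⁻¹.
τ = C / λ = 1.77×10^8 / 11.31 = 1.57×10^7 s.
Fraction reached: 1 − e^(−t/τ) = 0.31 ⇒ t = −τ ln(1 − 0.31) = τ × 0.371.
t = 5.82×10^6 s = 67.4 days.

67 days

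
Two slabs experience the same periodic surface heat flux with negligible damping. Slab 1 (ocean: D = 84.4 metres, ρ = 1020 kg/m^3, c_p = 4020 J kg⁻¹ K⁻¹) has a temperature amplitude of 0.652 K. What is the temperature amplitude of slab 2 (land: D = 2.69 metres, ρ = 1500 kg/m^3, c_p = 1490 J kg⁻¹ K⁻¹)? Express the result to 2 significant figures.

C_ocean = 3.46×10^8 J/(m²·K); C_land = 6.01×10^6 J/(m²·K).
A ∝ 1/C ⇒ A_land = A_ocean × C_ocean/C_land = 0.652 × 57.6 = 37.5 K.

38 K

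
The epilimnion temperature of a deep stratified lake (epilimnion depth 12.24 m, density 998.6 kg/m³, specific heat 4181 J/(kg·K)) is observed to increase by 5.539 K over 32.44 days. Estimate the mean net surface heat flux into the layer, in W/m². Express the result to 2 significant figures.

100

Areal heat capacity C = ρ c_p D = 998.6 × 4181 × 12.24 = 5.11×10^7 J/(m²·K).
Required heat per unit area: Q = C ΔT = 5.11×10^7 × 5.539 = 2.83×10^8 J/m².
Flux F = Q / Δt = 2.83×10^8 / 2.80×10^6 s = 101 W/m².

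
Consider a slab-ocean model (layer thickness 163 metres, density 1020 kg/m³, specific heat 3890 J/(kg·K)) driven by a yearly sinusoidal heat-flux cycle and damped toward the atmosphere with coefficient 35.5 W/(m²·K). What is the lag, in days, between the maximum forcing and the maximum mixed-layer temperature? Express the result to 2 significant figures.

76 days

Areal heat capacity C = ρ c_p D = 1020 × 3890 × 163 = 6.47×10^8 J/(m²·K).
ω = 2π / 3.15×10^7 s = 1.99×10^-7 s⁻¹.
Phase lag φ = arctan(Cω/λ) = arctan(129/35.5) = 1.30 rad.
Time lag = φ / ω = 1.30 / 1.99×10^-7 = 6.53×10^6 s = 75.6 days.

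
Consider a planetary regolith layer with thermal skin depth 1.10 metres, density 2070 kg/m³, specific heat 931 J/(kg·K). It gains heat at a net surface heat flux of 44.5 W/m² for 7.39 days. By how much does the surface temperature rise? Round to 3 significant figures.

13.4 K

Areal heat capacity C = ρ c_p D = 2070 × 931 × 1.10 = 2.12×10^6 J m⁻² K⁻¹.
Net heat input Q = F Δt = 44.5 × (7.39 days × 86400 s/day) = 2.84×10^7 J/m².
ΔT = Q / C = 2.84×10^7 / 2.12×10^6 = 13.4 K.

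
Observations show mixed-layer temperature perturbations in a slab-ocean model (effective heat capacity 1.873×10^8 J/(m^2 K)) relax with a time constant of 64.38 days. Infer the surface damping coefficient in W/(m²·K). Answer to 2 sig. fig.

Areal heat capacity C = 1.873×10^8 J/(m^2 K) (given).
τ = 64.38 days = 5.56×10^6 s.
λ = C / τ = 1.87×10^8 / 5.56×10^6 = 33.7 W/(m²·K).

34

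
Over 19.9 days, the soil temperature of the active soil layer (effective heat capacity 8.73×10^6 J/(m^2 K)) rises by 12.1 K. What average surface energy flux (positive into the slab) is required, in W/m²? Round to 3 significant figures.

Areal heat capacity C = 8.73×10^6 J/(m^2 K) (given).
Required heat per unit area: Q = C ΔT = 8.73×10^6 × 12.1 = 1.06×10^8 J/m².
Flux F = Q / Δt = 1.06×10^8 / 1.72×10^6 s = 61.4 W/m².

61.4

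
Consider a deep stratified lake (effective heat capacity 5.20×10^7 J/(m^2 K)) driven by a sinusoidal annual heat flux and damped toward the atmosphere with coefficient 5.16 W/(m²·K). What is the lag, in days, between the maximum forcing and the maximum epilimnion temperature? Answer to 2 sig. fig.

64 days

Areal heat capacity C = 5.20×10^7 J/(m^2 K) (given).
ω = 2π / 3.15×10^7 s = 1.99×10^-7 s⁻¹.
Phase lag φ = arctan(Cω/λ) = arctan(10.4/5.16) = 1.11 rad.
Time lag = φ / ω = 1.11 / 1.99×10^-7 = 5.56×10^6 s = 64.4 days.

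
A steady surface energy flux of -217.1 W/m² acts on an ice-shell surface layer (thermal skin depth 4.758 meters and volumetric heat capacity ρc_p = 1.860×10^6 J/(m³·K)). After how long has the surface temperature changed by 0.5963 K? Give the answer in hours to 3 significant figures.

Areal heat capacity C = ρc_p × D = 1.860×10^6 × 4.758 = 8.85×10^6 J/(m^2 K).
Time required: Δt = C ΔT / F = 8.85×10^6 × -0.5963 / -217.1 = 24300 s.
In hours: 24300 s / (3600 s/hour) = 6.75 hours.

6.75 hours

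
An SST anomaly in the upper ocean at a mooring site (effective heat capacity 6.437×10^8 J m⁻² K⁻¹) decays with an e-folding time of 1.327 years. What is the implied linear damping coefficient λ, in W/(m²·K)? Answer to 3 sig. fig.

Areal heat capacity C = 6.437×10^8 J m⁻² K⁻¹ (given).
τ = 1.327 years = 4.19×10^7 s.
λ = C / τ = 6.44×10^8 / 4.19×10^7 = 15.4 W/(m²·K).

15.4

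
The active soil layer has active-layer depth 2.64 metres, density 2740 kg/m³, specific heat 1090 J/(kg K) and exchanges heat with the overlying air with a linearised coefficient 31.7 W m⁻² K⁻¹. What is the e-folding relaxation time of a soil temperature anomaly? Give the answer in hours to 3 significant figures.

69.1 hours

Areal heat capacity C = ρ c_p D = 2740 × 1090 × 2.64 = 7.88×10^6 J/(m²·K).
Relaxation time τ = C / λ = 7.88×10^6 / 31.7 = 2.49×10^5 s.
In hours: 2.49×10^5 s / (3600 s/hour) = 69.1 hours.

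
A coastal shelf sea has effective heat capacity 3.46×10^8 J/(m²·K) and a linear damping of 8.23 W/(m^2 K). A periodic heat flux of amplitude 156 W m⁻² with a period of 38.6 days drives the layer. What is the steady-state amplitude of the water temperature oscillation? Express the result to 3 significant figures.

Areal heat capacity C = 3.46×10^8 J/(m²·K) (given).
Angular frequency ω = 2π / T = 2π / 3.34×10^6 s = 1.88×10^-6 s⁻¹.
√((Cω)² + λ²) = √((652)² + 8.23²) = 652 W/(m²·K).
Amplitude A = F₀ / √((Cω)²+λ²) = 156 / 652 = 0.239 K.

0.239 K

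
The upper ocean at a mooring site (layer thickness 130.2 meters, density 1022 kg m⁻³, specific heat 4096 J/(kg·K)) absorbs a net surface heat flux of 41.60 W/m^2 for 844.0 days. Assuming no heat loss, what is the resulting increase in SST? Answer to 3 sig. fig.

Areal heat capacity C = ρ c_p D = 1022 × 4096 × 130.2 = 5.45×10^8 J/(m^2 K).
Net heat input Q = F Δt = 41.60 × (844.0 days × 86400 s/day) = 3.03×10^9 J/m².
ΔT = Q / C = 3.03×10^9 / 5.45×10^8 = 5.57 K.

5.57 K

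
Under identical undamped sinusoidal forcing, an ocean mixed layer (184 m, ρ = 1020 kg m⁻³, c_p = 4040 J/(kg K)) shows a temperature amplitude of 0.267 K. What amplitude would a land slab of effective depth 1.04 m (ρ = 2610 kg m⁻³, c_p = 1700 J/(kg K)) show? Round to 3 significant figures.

C_ocean = 7.58×10^8 J/(m²·K); C_land = 4.61×10^6 J/(m²·K).
A ∝ 1/C ⇒ A_land = A_ocean × C_ocean/C_land = 0.267 × 164 = 43.9 K.

43.9 K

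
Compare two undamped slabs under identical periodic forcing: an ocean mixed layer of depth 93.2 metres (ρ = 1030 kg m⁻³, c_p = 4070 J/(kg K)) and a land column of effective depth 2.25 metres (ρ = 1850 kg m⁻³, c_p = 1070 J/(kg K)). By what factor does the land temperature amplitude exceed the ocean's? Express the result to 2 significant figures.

C_ocean = 1030 × 4070 × 93.2 = 3.91×10^8 J/(m²·K).
C_land = 1850 × 1070 × 2.25 = 4.45×10^6 J/(m²·K).
Undamped amplitude ∝ 1/C, so A_land/A_ocean = C_ocean/C_land = 87.7.

88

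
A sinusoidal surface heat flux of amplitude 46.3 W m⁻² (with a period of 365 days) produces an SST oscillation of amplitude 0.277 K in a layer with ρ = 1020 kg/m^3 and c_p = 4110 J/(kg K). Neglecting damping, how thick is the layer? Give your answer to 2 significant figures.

ω = 2π / 3.15×10^7 s = 1.99×10^-7 s⁻¹.
Required C = F₀ / (A ω) = 46.3 / (0.277 × 1.99×10^-7) = 8.39×10^8 J/(m²·K).
D = C / (ρ c_p) = 8.39×10^8 / (1020 × 4110) = 200 m.

200 m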